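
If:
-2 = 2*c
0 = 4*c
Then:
No Solution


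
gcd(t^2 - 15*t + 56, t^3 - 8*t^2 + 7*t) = t - 7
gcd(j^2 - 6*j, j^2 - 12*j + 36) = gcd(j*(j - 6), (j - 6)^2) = j - 6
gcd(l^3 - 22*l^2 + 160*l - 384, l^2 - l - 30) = l - 6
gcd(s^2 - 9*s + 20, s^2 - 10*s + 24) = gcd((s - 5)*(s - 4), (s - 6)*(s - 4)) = s - 4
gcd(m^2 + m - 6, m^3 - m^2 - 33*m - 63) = m + 3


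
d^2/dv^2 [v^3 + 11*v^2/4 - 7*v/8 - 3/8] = 6*v + 11/2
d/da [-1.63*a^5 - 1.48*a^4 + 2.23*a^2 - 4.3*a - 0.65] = -8.15*a^4 - 5.92*a^3 + 4.46*a - 4.3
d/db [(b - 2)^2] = 2*b - 4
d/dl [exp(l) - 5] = exp(l)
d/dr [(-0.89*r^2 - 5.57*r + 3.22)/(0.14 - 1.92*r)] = (1.7088*r^2 - 0.2492*r + 5.4026)/(3.6864*r^2 - 0.5376*r + 0.0196)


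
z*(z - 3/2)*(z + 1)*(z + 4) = z^4 + 7*z^3/2 - 7*z^2/2 - 6*z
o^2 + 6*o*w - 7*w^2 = (o - w)*(o + 7*w)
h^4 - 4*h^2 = h^2*(h - 2)*(h + 2)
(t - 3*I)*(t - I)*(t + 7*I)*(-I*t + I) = -I*t^4 + 3*t^3 + I*t^3 - 3*t^2 - 25*I*t^2 - 21*t + 25*I*t + 21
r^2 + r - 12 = (r - 3)*(r + 4)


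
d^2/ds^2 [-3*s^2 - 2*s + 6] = -6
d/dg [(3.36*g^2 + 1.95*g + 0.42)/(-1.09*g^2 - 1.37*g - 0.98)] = (-2.4777*g^2 - 5.67*g - 1.3356)/(1.1881*g^4 + 2.9866*g^3 + 4.0133*g^2 + 2.6852*g + 0.9604)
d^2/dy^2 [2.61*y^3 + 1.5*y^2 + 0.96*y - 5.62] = 15.66*y + 3.0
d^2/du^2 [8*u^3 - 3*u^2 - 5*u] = 48*u - 6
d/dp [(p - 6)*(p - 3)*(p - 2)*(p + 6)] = 4*p^3 - 15*p^2 - 60*p + 180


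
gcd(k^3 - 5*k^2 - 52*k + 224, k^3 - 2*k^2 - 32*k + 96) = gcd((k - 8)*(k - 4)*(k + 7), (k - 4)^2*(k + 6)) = k - 4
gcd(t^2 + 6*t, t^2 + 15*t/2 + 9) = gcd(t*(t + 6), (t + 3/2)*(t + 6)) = t + 6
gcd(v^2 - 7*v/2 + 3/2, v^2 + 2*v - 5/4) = v - 1/2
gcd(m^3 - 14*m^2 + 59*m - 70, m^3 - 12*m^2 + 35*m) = m^2 - 12*m + 35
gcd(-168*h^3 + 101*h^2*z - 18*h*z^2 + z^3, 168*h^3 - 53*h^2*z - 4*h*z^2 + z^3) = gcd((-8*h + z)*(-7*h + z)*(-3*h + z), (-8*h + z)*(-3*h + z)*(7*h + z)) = 24*h^2 - 11*h*z + z^2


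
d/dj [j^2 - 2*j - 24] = 2*j - 2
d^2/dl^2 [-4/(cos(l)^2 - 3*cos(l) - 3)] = 4*(-4*sin(l)^4 - 9*sin(l)^2*cos(l) + 23*sin(l)^2 + 5)/(sin(l)^2 + 3*cos(l) + 2)^3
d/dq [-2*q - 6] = -2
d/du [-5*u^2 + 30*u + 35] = 30 - 10*u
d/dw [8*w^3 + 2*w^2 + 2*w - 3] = 24*w^2 + 4*w + 2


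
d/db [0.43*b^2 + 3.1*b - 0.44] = 0.86*b + 3.1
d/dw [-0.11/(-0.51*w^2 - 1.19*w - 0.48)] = (-0.1122*w - 0.1309)/(0.51*w^2 + 1.19*w + 0.48)^2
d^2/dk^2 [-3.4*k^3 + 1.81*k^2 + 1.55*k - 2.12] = 3.62 - 20.4*k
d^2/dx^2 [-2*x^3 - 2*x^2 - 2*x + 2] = -12*x - 4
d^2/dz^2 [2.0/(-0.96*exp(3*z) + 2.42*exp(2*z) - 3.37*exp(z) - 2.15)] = (-2.0*(2.88*exp(2*z) - 4.84*exp(z) + 3.37)*(5.76*exp(2*z) - 9.68*exp(z) + 6.74)*exp(z) + (17.28*exp(2*z) - 19.36*exp(z) + 6.74)*(0.96*exp(3*z) - 2.42*exp(2*z) + 3.37*exp(z) + 2.15))*exp(z)/(0.96*exp(3*z) - 2.42*exp(2*z) + 3.37*exp(z) + 2.15)^3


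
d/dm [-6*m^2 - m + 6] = -12*m - 1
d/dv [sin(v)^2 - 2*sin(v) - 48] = 2*(sin(v) - 1)*cos(v)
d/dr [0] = 0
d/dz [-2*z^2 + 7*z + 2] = 7 - 4*z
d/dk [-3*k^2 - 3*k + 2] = -6*k - 3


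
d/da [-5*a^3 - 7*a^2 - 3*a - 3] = -15*a^2 - 14*a - 3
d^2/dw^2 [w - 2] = 0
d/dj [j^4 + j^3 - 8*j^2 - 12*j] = 4*j^3 + 3*j^2 - 16*j - 12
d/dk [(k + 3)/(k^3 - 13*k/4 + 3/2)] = 4*(4*k^3 - 13*k - (k + 3)*(12*k^2 - 13) + 6)/(4*k^3 - 13*k + 6)^2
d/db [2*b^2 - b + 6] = 4*b - 1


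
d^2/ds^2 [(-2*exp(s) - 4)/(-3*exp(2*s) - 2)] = (18*exp(4*s) + 144*exp(3*s) - 72*exp(2*s) - 96*exp(s) + 8)*exp(s)/(27*exp(6*s) + 54*exp(4*s) + 36*exp(2*s) + 8)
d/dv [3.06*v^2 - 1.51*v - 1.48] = 6.12*v - 1.51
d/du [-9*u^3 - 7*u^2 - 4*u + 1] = -27*u^2 - 14*u - 4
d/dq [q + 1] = 1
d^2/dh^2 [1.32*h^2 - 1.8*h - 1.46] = 2.64000000000000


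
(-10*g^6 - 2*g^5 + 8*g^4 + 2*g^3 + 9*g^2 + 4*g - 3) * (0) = 0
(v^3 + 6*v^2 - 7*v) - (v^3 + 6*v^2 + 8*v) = -15*v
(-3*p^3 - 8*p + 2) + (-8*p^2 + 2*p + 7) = -3*p^3 - 8*p^2 - 6*p + 9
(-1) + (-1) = -2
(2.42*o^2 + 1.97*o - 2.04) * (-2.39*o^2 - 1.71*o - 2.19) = -5.7838*o^4 - 8.8465*o^3 - 3.7929*o^2 - 0.8259*o + 4.4676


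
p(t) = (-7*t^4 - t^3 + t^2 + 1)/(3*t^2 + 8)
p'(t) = -6*t*(-7*t^4 - t^3 + t^2 + 1)/(3*t^2 + 8)^2 + (-28*t^3 - 3*t^2 + 2*t)/(3*t^2 + 8)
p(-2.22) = -6.72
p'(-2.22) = 8.67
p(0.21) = 0.13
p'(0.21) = -0.02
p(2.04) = -6.08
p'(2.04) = -8.38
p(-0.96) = -0.29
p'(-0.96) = 1.71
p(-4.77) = -45.79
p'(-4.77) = 21.65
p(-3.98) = -30.20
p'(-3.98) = 17.81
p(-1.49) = -1.91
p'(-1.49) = 4.50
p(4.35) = -39.66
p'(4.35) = -20.34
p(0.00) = 0.12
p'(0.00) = 0.00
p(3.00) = -16.69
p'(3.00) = -13.62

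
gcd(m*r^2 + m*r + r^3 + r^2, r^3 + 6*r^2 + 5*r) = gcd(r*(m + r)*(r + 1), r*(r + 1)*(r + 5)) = r^2 + r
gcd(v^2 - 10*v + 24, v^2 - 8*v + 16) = v - 4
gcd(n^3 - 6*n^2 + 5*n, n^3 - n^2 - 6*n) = n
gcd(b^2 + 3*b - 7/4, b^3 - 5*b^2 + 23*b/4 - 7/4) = b - 1/2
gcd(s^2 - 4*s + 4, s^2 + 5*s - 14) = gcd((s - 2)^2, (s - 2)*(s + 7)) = s - 2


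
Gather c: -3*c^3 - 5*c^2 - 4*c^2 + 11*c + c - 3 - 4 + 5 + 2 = -3*c^3 - 9*c^2 + 12*c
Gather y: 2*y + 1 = 2*y + 1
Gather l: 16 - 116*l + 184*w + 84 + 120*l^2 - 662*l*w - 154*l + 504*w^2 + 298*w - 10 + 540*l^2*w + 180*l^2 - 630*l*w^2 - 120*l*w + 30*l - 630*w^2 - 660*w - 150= l^2*(540*w + 300) + l*(-630*w^2 - 782*w - 240) - 126*w^2 - 178*w - 60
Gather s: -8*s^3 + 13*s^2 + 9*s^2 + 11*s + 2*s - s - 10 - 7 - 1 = -8*s^3 + 22*s^2 + 12*s - 18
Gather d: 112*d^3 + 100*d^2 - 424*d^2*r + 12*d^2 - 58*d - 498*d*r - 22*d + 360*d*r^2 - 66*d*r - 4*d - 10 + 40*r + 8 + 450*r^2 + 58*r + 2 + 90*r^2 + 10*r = 112*d^3 + d^2*(112 - 424*r) + d*(360*r^2 - 564*r - 84) + 540*r^2 + 108*r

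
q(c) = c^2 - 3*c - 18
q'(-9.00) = -21.00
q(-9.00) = 90.00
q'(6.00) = 9.00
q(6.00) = 0.00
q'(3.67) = 4.34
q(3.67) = -15.54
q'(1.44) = -0.12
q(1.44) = -20.25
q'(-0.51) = -4.02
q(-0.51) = -16.21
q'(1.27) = -0.46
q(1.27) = -20.20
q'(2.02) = 1.04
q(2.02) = -19.98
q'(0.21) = -2.58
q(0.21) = -18.59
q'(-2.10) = -7.20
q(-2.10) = -7.29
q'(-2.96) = -8.92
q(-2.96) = -0.36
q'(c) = 2*c - 3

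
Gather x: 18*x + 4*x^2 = 4*x^2 + 18*x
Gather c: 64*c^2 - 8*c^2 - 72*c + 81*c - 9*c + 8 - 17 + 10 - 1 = 56*c^2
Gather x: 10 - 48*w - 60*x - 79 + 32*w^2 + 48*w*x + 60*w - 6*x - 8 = 32*w^2 + 12*w + x*(48*w - 66) - 77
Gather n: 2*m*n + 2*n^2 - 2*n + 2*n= 2*m*n + 2*n^2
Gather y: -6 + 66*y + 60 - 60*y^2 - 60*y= -60*y^2 + 6*y + 54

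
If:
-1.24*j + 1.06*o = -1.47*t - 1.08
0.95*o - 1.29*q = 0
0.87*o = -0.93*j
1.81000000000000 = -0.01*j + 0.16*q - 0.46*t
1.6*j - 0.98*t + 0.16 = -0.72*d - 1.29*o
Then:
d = -4.39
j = -1.68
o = 1.79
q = 1.32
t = -3.44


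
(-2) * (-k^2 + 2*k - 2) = 2*k^2 - 4*k + 4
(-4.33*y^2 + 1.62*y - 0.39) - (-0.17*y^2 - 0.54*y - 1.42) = -4.16*y^2 + 2.16*y + 1.03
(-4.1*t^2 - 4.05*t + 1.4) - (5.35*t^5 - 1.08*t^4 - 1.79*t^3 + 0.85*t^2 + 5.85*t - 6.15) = -5.35*t^5 + 1.08*t^4 + 1.79*t^3 - 4.95*t^2 - 9.9*t + 7.55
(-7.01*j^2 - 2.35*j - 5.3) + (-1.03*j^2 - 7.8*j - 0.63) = -8.04*j^2 - 10.15*j - 5.93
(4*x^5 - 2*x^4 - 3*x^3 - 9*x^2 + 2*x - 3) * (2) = 8*x^5 - 4*x^4 - 6*x^3 - 18*x^2 + 4*x - 6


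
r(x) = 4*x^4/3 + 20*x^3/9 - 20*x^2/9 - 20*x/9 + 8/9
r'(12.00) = 10120.44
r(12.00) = 31142.22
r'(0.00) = -2.22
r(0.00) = 0.89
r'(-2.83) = -57.13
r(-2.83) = 24.54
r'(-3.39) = -118.32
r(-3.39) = 72.40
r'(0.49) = -2.17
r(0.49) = -0.40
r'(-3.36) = -114.33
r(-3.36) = 68.91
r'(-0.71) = 2.39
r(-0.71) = 0.89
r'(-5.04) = -493.27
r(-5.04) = 531.46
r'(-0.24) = -0.85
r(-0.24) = 1.27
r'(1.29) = 14.59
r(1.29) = 2.79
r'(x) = 16*x^3/3 + 20*x^2/3 - 40*x/9 - 20/9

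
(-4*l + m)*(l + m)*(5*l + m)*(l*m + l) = -20*l^4*m - 20*l^4 - 19*l^3*m^2 - 19*l^3*m + 2*l^2*m^3 + 2*l^2*m^2 + l*m^4 + l*m^3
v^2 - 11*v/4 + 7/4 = (v - 7/4)*(v - 1)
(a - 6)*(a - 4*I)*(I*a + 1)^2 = -a^4 + 6*a^3 + 6*I*a^3 + 9*a^2 - 36*I*a^2 - 54*a - 4*I*a + 24*I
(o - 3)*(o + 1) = o^2 - 2*o - 3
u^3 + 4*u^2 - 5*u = u*(u - 1)*(u + 5)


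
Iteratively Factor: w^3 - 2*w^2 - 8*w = (w - 4)*(w^2 + 2*w) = (w - 4)*(w + 2)*(w)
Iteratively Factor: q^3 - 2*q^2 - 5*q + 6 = (q + 2)*(q^2 - 4*q + 3) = (q - 1)*(q + 2)*(q - 3)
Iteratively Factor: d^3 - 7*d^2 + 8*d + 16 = (d - 4)*(d^2 - 3*d - 4) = (d - 4)*(d + 1)*(d - 4)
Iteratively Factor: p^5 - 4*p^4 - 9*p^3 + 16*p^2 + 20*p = (p - 5)*(p^4 + p^3 - 4*p^2 - 4*p) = p*(p - 5)*(p^3 + p^2 - 4*p - 4) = p*(p - 5)*(p - 2)*(p^2 + 3*p + 2) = p*(p - 5)*(p - 2)*(p + 2)*(p + 1)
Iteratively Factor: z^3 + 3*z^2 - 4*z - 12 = (z - 2)*(z^2 + 5*z + 6) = (z - 2)*(z + 3)*(z + 2)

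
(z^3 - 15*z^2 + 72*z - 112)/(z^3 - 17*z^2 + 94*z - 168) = (z - 4)/(z - 6)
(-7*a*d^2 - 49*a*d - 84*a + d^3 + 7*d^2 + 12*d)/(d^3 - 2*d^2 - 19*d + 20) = (-7*a*d - 21*a + d^2 + 3*d)/(d^2 - 6*d + 5)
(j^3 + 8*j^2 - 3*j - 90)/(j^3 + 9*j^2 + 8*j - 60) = (j - 3)/(j - 2)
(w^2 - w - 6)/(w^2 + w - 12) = (w + 2)/(w + 4)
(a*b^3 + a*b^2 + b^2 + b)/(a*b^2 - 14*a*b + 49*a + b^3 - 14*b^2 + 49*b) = b*(a*b^2 + a*b + b + 1)/(a*b^2 - 14*a*b + 49*a + b^3 - 14*b^2 + 49*b)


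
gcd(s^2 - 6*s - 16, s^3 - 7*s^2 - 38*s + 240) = s - 8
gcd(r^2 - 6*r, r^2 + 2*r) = r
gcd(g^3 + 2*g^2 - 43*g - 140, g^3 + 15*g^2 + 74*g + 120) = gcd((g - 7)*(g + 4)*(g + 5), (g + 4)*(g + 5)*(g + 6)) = g^2 + 9*g + 20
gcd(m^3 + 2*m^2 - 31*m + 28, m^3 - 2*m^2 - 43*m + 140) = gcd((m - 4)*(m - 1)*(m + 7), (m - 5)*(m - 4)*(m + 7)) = m^2 + 3*m - 28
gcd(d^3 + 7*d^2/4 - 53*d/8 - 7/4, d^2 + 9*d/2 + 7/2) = d + 7/2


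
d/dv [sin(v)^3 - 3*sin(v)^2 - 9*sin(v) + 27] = 3*(sin(v)^2 - 2*sin(v) - 3)*cos(v)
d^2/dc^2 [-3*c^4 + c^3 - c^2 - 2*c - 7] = -36*c^2 + 6*c - 2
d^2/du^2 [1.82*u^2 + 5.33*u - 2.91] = 3.64000000000000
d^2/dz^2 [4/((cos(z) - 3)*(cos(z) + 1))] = (-16*sin(z)^2 - 24*cos(z) + 72)*sin(z)^2/((cos(z) - 3)^3*(cos(z) + 1)^3)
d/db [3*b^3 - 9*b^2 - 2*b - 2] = 9*b^2 - 18*b - 2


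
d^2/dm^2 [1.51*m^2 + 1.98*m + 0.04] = 3.02000000000000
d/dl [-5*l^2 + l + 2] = 1 - 10*l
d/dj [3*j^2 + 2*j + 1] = 6*j + 2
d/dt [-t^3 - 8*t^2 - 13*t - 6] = -3*t^2 - 16*t - 13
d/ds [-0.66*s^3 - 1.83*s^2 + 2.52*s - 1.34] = -1.98*s^2 - 3.66*s + 2.52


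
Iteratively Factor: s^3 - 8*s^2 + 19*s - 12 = (s - 3)*(s^2 - 5*s + 4) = (s - 4)*(s - 3)*(s - 1)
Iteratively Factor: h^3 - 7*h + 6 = (h + 3)*(h^2 - 3*h + 2) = (h - 1)*(h + 3)*(h - 2)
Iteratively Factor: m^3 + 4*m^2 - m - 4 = (m + 4)*(m^2 - 1) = (m - 1)*(m + 4)*(m + 1)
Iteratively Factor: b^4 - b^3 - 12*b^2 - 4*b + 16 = (b + 2)*(b^3 - 3*b^2 - 6*b + 8) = (b - 4)*(b + 2)*(b^2 + b - 2) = (b - 4)*(b + 2)^2*(b - 1)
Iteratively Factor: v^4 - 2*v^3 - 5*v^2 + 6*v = (v - 1)*(v^3 - v^2 - 6*v) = (v - 3)*(v - 1)*(v^2 + 2*v) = (v - 3)*(v - 1)*(v + 2)*(v)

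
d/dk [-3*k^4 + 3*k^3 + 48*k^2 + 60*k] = -12*k^3 + 9*k^2 + 96*k + 60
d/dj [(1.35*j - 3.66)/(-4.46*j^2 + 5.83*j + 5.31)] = (6.021*j^2 - 32.6472*j + 28.5063)/(19.8916*j^4 - 52.0036*j^3 - 13.3763*j^2 + 61.9146*j + 28.1961)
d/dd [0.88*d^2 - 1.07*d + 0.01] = 1.76*d - 1.07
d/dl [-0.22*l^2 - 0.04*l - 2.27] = -0.44*l - 0.04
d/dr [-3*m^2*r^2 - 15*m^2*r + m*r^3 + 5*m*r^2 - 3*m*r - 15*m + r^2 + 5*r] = -6*m^2*r - 15*m^2 + 3*m*r^2 + 10*m*r - 3*m + 2*r + 5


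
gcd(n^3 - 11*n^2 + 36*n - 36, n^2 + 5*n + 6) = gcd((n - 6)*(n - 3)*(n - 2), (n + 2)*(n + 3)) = 1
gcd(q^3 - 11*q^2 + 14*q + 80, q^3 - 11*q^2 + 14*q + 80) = q^3 - 11*q^2 + 14*q + 80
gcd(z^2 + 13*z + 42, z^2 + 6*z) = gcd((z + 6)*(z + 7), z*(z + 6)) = z + 6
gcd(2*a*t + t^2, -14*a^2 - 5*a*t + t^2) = 2*a + t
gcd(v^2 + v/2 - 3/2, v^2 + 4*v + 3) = 1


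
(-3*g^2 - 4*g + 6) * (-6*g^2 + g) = 18*g^4 + 21*g^3 - 40*g^2 + 6*g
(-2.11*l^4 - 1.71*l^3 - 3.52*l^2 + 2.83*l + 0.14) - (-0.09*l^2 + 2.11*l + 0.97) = -2.11*l^4 - 1.71*l^3 - 3.43*l^2 + 0.72*l - 0.83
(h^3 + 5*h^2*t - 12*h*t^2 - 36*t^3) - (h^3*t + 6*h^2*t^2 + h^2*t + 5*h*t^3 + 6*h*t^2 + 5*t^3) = -h^3*t + h^3 - 6*h^2*t^2 + 4*h^2*t - 5*h*t^3 - 18*h*t^2 - 41*t^3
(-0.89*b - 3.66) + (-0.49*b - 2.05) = -1.38*b - 5.71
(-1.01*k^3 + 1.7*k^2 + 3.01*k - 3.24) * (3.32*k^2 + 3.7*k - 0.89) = -3.3532*k^5 + 1.907*k^4 + 17.1821*k^3 - 1.1328*k^2 - 14.6669*k + 2.8836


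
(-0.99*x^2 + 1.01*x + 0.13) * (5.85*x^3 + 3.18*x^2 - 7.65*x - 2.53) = -5.7915*x^5 + 2.7603*x^4 + 11.5458*x^3 - 4.8084*x^2 - 3.5498*x - 0.3289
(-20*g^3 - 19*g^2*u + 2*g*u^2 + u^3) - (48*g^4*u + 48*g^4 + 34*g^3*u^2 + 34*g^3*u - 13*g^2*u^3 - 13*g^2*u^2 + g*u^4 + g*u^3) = -48*g^4*u - 48*g^4 - 34*g^3*u^2 - 34*g^3*u - 20*g^3 + 13*g^2*u^3 + 13*g^2*u^2 - 19*g^2*u - g*u^4 - g*u^3 + 2*g*u^2 + u^3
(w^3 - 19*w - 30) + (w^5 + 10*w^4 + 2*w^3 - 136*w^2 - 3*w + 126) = w^5 + 10*w^4 + 3*w^3 - 136*w^2 - 22*w + 96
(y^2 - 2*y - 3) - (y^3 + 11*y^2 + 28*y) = -y^3 - 10*y^2 - 30*y - 3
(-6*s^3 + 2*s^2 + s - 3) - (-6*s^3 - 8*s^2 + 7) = 10*s^2 + s - 10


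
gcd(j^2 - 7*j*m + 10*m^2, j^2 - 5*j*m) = j - 5*m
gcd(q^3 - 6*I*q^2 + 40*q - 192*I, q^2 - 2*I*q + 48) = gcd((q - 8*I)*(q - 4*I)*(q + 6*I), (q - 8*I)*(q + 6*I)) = q^2 - 2*I*q + 48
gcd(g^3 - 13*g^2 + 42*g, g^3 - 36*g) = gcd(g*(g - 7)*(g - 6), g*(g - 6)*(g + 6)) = g^2 - 6*g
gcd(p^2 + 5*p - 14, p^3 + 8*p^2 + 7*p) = p + 7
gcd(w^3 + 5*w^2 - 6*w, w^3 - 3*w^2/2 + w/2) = w^2 - w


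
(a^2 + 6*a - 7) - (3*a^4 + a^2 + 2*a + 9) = -3*a^4 + 4*a - 16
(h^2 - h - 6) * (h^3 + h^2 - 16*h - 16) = h^5 - 23*h^3 - 6*h^2 + 112*h + 96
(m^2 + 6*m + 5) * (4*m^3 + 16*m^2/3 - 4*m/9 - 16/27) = 4*m^5 + 88*m^4/3 + 464*m^3/9 + 632*m^2/27 - 52*m/9 - 80/27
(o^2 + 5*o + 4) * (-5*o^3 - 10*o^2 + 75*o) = -5*o^5 - 35*o^4 + 5*o^3 + 335*o^2 + 300*o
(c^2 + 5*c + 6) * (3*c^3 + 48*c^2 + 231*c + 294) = 3*c^5 + 63*c^4 + 489*c^3 + 1737*c^2 + 2856*c + 1764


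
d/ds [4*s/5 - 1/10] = 4/5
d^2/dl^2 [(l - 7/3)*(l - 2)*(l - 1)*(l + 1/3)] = 12*l^2 - 30*l + 130/9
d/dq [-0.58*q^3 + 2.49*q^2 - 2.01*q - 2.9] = -1.74*q^2 + 4.98*q - 2.01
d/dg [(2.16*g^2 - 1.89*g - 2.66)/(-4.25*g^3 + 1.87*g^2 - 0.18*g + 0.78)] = (9.18*g^4 - 16.065*g^3 - 30.7695*g^2 + 13.318*g - 1.953)/(18.0625*g^6 - 15.895*g^5 + 5.0269*g^4 - 7.3032*g^3 + 2.9496*g^2 - 0.2808*g + 0.6084)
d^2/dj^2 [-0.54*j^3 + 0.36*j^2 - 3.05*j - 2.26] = 0.72 - 3.24*j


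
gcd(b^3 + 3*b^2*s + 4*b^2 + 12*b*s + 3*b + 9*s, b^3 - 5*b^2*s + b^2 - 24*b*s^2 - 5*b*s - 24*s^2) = b^2 + 3*b*s + b + 3*s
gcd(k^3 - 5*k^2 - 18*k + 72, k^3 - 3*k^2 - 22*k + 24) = k^2 - 2*k - 24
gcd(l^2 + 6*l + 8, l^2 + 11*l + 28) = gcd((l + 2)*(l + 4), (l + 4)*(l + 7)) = l + 4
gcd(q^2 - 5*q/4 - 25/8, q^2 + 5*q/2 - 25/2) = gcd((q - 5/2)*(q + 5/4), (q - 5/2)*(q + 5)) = q - 5/2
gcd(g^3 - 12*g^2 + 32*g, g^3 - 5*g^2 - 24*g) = g^2 - 8*g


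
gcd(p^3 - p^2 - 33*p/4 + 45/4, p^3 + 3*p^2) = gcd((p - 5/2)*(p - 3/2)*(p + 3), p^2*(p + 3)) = p + 3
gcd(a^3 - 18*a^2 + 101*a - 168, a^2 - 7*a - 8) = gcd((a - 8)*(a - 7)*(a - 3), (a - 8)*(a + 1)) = a - 8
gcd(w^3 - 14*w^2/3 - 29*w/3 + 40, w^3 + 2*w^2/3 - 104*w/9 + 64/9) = w - 8/3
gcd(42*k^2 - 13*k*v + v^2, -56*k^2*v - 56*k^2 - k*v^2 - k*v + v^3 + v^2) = 1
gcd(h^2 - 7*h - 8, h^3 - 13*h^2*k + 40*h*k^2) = 1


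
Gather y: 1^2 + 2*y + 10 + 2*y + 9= 4*y + 20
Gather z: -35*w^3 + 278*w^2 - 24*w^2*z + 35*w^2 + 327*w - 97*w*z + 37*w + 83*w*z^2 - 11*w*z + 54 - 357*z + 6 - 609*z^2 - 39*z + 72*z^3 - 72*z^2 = -35*w^3 + 313*w^2 + 364*w + 72*z^3 + z^2*(83*w - 681) + z*(-24*w^2 - 108*w - 396) + 60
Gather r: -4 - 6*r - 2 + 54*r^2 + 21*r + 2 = 54*r^2 + 15*r - 4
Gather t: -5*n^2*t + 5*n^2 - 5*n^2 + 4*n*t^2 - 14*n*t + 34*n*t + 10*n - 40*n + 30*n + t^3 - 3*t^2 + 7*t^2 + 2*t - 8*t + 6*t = t^3 + t^2*(4*n + 4) + t*(-5*n^2 + 20*n)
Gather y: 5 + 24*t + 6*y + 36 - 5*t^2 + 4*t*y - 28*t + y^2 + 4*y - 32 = -5*t^2 - 4*t + y^2 + y*(4*t + 10) + 9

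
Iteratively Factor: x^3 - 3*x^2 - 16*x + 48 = (x - 4)*(x^2 + x - 12) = (x - 4)*(x - 3)*(x + 4)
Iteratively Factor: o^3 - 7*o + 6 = (o - 1)*(o^2 + o - 6) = (o - 2)*(o - 1)*(o + 3)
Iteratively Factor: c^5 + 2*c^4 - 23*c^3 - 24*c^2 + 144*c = (c - 3)*(c^4 + 5*c^3 - 8*c^2 - 48*c) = c*(c - 3)*(c^3 + 5*c^2 - 8*c - 48) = c*(c - 3)^2*(c^2 + 8*c + 16) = c*(c - 3)^2*(c + 4)*(c + 4)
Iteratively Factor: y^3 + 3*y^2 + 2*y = (y)*(y^2 + 3*y + 2) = y*(y + 1)*(y + 2)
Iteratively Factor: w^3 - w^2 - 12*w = (w)*(w^2 - w - 12) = w*(w - 4)*(w + 3)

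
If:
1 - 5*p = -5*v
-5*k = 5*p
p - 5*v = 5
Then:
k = 1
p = -1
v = -6/5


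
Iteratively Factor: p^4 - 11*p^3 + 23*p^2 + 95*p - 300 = (p - 5)*(p^3 - 6*p^2 - 7*p + 60) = (p - 5)*(p - 4)*(p^2 - 2*p - 15) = (p - 5)^2*(p - 4)*(p + 3)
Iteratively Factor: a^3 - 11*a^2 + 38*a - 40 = (a - 5)*(a^2 - 6*a + 8) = (a - 5)*(a - 2)*(a - 4)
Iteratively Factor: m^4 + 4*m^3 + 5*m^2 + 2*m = (m)*(m^3 + 4*m^2 + 5*m + 2) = m*(m + 2)*(m^2 + 2*m + 1) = m*(m + 1)*(m + 2)*(m + 1)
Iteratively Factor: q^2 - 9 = (q - 3)*(q + 3)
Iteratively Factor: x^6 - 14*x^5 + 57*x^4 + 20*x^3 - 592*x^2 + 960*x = (x - 4)*(x^5 - 10*x^4 + 17*x^3 + 88*x^2 - 240*x) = (x - 4)^2*(x^4 - 6*x^3 - 7*x^2 + 60*x) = (x - 4)^3*(x^3 - 2*x^2 - 15*x) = (x - 5)*(x - 4)^3*(x^2 + 3*x) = x*(x - 5)*(x - 4)^3*(x + 3)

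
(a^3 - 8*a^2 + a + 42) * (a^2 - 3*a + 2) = a^5 - 11*a^4 + 27*a^3 + 23*a^2 - 124*a + 84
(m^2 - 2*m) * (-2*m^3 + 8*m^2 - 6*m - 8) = -2*m^5 + 12*m^4 - 22*m^3 + 4*m^2 + 16*m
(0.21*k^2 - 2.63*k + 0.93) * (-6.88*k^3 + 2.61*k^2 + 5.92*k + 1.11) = -1.4448*k^5 + 18.6425*k^4 - 12.0195*k^3 - 12.9092*k^2 + 2.5863*k + 1.0323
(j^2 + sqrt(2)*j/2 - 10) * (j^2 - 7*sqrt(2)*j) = j^4 - 13*sqrt(2)*j^3/2 - 17*j^2 + 70*sqrt(2)*j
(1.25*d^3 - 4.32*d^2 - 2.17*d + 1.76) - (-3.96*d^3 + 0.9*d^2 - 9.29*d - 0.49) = 5.21*d^3 - 5.22*d^2 + 7.12*d + 2.25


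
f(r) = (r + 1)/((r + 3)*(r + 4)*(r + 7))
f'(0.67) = -0.00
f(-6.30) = -1.00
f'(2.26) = -0.00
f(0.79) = 0.01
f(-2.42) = -0.34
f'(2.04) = -0.00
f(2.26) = 0.01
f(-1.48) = -0.02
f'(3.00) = 0.00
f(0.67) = 0.01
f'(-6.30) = 0.88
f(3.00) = 0.01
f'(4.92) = -0.00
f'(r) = -(r + 1)/((r + 3)*(r + 4)*(r + 7)^2) - (r + 1)/((r + 3)*(r + 4)^2*(r + 7)) - (r + 1)/((r + 3)^2*(r + 4)*(r + 7)) + 1/((r + 3)*(r + 4)*(r + 7)) = (-2*r^3 - 17*r^2 - 28*r + 23)/(r^6 + 28*r^5 + 318*r^4 + 1876*r^3 + 6073*r^2 + 10248*r + 7056)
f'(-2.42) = 1.11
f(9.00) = 0.00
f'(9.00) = 0.00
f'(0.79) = -0.00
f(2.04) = 0.01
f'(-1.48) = 0.08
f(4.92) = 0.01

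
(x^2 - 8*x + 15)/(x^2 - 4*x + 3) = (x - 5)/(x - 1)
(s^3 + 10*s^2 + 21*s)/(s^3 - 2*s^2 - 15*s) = (s + 7)/(s - 5)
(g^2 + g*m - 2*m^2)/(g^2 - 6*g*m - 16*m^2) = (g - m)/(g - 8*m)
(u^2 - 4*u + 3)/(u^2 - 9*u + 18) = (u - 1)/(u - 6)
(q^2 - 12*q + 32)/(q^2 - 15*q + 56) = (q - 4)/(q - 7)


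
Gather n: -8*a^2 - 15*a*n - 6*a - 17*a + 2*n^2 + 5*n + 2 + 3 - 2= -8*a^2 - 23*a + 2*n^2 + n*(5 - 15*a) + 3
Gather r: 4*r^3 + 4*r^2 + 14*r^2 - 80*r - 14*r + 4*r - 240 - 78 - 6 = 4*r^3 + 18*r^2 - 90*r - 324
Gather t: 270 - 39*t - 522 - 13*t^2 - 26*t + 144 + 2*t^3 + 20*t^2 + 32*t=2*t^3 + 7*t^2 - 33*t - 108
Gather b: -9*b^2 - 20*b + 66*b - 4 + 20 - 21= -9*b^2 + 46*b - 5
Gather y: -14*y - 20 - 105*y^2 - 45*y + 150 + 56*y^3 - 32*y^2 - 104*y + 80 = 56*y^3 - 137*y^2 - 163*y + 210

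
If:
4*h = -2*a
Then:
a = -2*h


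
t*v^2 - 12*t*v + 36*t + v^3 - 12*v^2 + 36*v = (t + v)*(v - 6)^2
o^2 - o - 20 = (o - 5)*(o + 4)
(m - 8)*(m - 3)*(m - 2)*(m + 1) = m^4 - 12*m^3 + 33*m^2 - 2*m - 48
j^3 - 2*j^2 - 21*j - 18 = (j - 6)*(j + 1)*(j + 3)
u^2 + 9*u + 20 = (u + 4)*(u + 5)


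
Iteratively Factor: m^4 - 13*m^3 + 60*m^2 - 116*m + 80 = (m - 2)*(m^3 - 11*m^2 + 38*m - 40) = (m - 2)^2*(m^2 - 9*m + 20) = (m - 5)*(m - 2)^2*(m - 4)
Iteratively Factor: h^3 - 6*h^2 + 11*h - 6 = (h - 1)*(h^2 - 5*h + 6) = (h - 3)*(h - 1)*(h - 2)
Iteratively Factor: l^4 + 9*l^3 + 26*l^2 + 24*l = (l)*(l^3 + 9*l^2 + 26*l + 24) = l*(l + 3)*(l^2 + 6*l + 8) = l*(l + 2)*(l + 3)*(l + 4)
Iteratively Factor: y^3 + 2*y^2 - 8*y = (y + 4)*(y^2 - 2*y) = y*(y + 4)*(y - 2)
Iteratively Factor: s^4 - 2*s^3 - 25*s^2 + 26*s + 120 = (s + 4)*(s^3 - 6*s^2 - s + 30) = (s - 3)*(s + 4)*(s^2 - 3*s - 10) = (s - 5)*(s - 3)*(s + 4)*(s + 2)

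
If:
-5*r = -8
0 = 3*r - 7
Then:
No Solution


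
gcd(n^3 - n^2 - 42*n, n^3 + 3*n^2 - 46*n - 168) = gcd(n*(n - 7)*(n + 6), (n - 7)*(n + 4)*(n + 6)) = n^2 - n - 42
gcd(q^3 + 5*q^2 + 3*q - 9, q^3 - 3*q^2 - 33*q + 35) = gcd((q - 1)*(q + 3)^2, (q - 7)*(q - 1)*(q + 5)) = q - 1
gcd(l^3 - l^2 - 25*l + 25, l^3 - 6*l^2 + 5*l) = l^2 - 6*l + 5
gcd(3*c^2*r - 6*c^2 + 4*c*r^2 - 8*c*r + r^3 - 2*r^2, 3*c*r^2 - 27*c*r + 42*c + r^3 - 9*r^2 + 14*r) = 3*c*r - 6*c + r^2 - 2*r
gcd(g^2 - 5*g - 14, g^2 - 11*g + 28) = g - 7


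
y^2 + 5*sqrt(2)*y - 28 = (y - 2*sqrt(2))*(y + 7*sqrt(2))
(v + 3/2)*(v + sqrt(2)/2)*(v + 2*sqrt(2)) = v^3 + 3*v^2/2 + 5*sqrt(2)*v^2/2 + 2*v + 15*sqrt(2)*v/4 + 3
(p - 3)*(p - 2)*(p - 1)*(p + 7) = p^4 + p^3 - 31*p^2 + 71*p - 42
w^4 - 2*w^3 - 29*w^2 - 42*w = w*(w - 7)*(w + 2)*(w + 3)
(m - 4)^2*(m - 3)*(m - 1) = m^4 - 12*m^3 + 51*m^2 - 88*m + 48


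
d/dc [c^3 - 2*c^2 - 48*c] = 3*c^2 - 4*c - 48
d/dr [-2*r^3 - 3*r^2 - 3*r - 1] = -6*r^2 - 6*r - 3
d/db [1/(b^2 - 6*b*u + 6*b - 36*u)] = 2*(-b + 3*u - 3)/(b^2 - 6*b*u + 6*b - 36*u)^2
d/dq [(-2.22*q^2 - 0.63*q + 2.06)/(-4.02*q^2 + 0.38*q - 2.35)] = (-3.3762*q^2 + 26.9964*q + 0.6977)/(16.1604*q^4 - 3.0552*q^3 + 19.0384*q^2 - 1.786*q + 5.5225)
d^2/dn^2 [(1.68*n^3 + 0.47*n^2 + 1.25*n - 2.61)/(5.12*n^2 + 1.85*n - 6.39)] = (-2.8421709430404e-14*n^4 + 178.060368*n^3 - 437.416848*n^2 + 508.632048*n - 120.711222)/(134.217728*n^6 + 145.48992*n^5 - 449.960448*n^4 - 356.824855*n^3 + 561.571731*n^2 + 226.618155*n - 260.917119)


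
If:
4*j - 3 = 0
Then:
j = 3/4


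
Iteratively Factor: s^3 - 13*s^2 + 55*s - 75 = (s - 3)*(s^2 - 10*s + 25) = (s - 5)*(s - 3)*(s - 5)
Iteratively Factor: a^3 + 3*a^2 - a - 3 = (a + 1)*(a^2 + 2*a - 3) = (a + 1)*(a + 3)*(a - 1)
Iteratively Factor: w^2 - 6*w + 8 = (w - 2)*(w - 4)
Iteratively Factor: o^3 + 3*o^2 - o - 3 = (o + 3)*(o^2 - 1) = (o - 1)*(o + 3)*(o + 1)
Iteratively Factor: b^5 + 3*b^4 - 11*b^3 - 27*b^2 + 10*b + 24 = (b - 3)*(b^4 + 6*b^3 + 7*b^2 - 6*b - 8) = (b - 3)*(b - 1)*(b^3 + 7*b^2 + 14*b + 8) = (b - 3)*(b - 1)*(b + 2)*(b^2 + 5*b + 4) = (b - 3)*(b - 1)*(b + 1)*(b + 2)*(b + 4)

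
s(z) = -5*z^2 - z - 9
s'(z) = -10*z - 1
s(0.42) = -10.30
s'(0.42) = -5.20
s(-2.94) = -49.28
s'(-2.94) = 28.40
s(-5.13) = -135.45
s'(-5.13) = 50.30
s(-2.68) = -42.23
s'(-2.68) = 25.80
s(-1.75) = -22.56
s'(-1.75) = 16.50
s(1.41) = -20.35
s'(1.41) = -15.10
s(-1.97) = -26.43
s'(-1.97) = 18.70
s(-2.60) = -40.20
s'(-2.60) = 25.00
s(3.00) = -57.00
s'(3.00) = -31.00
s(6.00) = -195.00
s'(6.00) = -61.00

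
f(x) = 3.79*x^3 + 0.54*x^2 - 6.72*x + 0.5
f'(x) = 11.37*x^2 + 1.08*x - 6.72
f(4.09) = 241.35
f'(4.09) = 187.90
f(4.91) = 429.15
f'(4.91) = 272.69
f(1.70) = 9.26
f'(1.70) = 27.98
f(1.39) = 2.38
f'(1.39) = 16.75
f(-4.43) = -288.63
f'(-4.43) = 211.63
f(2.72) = 62.49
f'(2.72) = 80.34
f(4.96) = 442.92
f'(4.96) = 278.36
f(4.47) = 319.75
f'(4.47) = 225.29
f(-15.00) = -12568.45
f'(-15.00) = 2535.33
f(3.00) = 87.53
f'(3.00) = 98.85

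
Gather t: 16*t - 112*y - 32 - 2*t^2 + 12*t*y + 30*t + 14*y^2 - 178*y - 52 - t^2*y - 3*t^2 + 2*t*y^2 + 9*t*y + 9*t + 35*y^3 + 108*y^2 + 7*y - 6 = t^2*(-y - 5) + t*(2*y^2 + 21*y + 55) + 35*y^3 + 122*y^2 - 283*y - 90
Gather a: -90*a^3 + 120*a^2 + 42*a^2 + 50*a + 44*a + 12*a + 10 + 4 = -90*a^3 + 162*a^2 + 106*a + 14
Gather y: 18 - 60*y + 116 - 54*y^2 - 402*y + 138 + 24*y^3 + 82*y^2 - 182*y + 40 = 24*y^3 + 28*y^2 - 644*y + 312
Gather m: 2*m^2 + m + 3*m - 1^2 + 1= 2*m^2 + 4*m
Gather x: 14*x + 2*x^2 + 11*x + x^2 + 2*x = 3*x^2 + 27*x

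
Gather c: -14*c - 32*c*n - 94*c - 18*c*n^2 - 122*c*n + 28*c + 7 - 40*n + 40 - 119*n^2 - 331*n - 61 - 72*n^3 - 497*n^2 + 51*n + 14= c*(-18*n^2 - 154*n - 80) - 72*n^3 - 616*n^2 - 320*n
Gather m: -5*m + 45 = 45 - 5*m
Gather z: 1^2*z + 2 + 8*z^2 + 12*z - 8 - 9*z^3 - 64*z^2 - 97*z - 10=-9*z^3 - 56*z^2 - 84*z - 16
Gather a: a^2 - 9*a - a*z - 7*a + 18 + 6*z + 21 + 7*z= a^2 + a*(-z - 16) + 13*z + 39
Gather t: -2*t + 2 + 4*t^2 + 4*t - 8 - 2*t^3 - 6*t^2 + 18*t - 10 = -2*t^3 - 2*t^2 + 20*t - 16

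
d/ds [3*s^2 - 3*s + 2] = 6*s - 3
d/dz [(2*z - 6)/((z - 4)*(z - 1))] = 2*(-z^2 + 6*z - 11)/(z^4 - 10*z^3 + 33*z^2 - 40*z + 16)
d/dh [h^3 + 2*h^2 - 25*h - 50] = 3*h^2 + 4*h - 25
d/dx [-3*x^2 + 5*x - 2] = 5 - 6*x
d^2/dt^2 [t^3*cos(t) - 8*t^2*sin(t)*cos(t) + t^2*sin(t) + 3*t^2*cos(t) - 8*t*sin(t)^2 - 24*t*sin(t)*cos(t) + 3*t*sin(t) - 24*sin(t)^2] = -t^3*cos(t) - 7*t^2*sin(t) + 16*t^2*sin(2*t) - 3*t^2*cos(t) - 15*t*sin(t) + 10*t*cos(t) - 48*sqrt(2)*t*cos(2*t + pi/4) + 2*sin(t) - 24*sin(2*t) + 12*cos(t) - 96*cos(2*t)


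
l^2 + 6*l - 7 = (l - 1)*(l + 7)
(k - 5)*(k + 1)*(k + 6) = k^3 + 2*k^2 - 29*k - 30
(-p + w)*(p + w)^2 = -p^3 - p^2*w + p*w^2 + w^3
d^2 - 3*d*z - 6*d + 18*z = (d - 6)*(d - 3*z)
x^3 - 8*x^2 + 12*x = x*(x - 6)*(x - 2)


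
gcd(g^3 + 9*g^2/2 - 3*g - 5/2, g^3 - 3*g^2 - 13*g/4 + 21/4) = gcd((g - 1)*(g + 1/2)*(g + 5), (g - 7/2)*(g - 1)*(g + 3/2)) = g - 1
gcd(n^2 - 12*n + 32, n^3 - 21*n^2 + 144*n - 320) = n - 8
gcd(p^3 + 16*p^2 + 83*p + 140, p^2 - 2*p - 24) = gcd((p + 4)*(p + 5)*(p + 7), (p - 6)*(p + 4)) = p + 4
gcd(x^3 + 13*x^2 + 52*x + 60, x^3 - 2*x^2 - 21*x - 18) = 1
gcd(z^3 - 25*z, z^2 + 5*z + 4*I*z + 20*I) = z + 5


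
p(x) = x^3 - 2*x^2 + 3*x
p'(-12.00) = 483.00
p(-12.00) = -2052.00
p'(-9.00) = 282.00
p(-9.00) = -918.00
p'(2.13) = 8.09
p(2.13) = 6.98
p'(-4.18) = 72.14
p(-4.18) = -120.52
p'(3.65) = 28.37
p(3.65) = 32.93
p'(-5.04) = 99.36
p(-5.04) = -193.95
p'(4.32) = 41.71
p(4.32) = 56.26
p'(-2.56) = 32.90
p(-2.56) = -37.56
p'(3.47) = 25.24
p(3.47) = 28.11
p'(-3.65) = 57.57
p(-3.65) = -86.22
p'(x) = 3*x^2 - 4*x + 3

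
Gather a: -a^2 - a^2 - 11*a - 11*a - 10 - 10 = -2*a^2 - 22*a - 20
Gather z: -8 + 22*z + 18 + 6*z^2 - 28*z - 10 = 6*z^2 - 6*z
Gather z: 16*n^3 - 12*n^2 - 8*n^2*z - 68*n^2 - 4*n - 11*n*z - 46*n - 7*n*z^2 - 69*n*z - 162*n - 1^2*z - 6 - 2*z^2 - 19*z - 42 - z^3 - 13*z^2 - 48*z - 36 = 16*n^3 - 80*n^2 - 212*n - z^3 + z^2*(-7*n - 15) + z*(-8*n^2 - 80*n - 68) - 84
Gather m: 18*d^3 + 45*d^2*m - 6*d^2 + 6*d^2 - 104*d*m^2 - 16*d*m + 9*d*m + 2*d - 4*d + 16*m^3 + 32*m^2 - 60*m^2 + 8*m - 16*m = 18*d^3 - 2*d + 16*m^3 + m^2*(-104*d - 28) + m*(45*d^2 - 7*d - 8)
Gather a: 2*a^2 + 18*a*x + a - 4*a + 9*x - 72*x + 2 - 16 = 2*a^2 + a*(18*x - 3) - 63*x - 14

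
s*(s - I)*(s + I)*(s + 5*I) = s^4 + 5*I*s^3 + s^2 + 5*I*s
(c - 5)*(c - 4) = c^2 - 9*c + 20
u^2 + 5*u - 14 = (u - 2)*(u + 7)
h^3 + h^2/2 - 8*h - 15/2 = (h - 3)*(h + 1)*(h + 5/2)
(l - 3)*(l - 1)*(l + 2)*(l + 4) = l^4 + 2*l^3 - 13*l^2 - 14*l + 24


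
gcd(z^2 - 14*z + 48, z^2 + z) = 1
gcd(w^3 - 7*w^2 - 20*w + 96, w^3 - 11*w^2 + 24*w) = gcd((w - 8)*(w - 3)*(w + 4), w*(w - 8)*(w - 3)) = w^2 - 11*w + 24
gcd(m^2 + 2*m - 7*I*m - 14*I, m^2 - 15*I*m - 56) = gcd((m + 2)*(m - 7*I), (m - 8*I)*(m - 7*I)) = m - 7*I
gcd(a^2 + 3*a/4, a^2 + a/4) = a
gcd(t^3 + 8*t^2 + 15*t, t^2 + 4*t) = t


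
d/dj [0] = 0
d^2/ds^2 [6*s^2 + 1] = 12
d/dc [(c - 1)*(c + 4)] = 2*c + 3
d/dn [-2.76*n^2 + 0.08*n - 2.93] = 0.08 - 5.52*n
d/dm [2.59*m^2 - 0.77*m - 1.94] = 5.18*m - 0.77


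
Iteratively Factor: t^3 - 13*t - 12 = (t + 3)*(t^2 - 3*t - 4) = (t + 1)*(t + 3)*(t - 4)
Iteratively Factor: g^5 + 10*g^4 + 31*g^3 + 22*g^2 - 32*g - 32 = (g - 1)*(g^4 + 11*g^3 + 42*g^2 + 64*g + 32) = (g - 1)*(g + 4)*(g^3 + 7*g^2 + 14*g + 8) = (g - 1)*(g + 2)*(g + 4)*(g^2 + 5*g + 4) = (g - 1)*(g + 1)*(g + 2)*(g + 4)*(g + 4)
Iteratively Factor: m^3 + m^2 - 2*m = (m - 1)*(m^2 + 2*m) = (m - 1)*(m + 2)*(m)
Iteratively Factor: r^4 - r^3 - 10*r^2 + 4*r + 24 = (r - 2)*(r^3 + r^2 - 8*r - 12) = (r - 2)*(r + 2)*(r^2 - r - 6) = (r - 3)*(r - 2)*(r + 2)*(r + 2)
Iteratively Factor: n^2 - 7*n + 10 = (n - 2)*(n - 5)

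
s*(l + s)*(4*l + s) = 4*l^2*s + 5*l*s^2 + s^3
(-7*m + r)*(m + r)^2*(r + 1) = -7*m^3*r - 7*m^3 - 13*m^2*r^2 - 13*m^2*r - 5*m*r^3 - 5*m*r^2 + r^4 + r^3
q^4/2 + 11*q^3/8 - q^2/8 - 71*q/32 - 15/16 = (q/2 + 1)*(q - 5/4)*(q + 1/2)*(q + 3/2)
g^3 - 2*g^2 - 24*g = g*(g - 6)*(g + 4)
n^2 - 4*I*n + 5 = (n - 5*I)*(n + I)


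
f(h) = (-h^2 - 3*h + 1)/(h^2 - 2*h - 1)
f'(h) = (2 - 2*h)*(-h^2 - 3*h + 1)/(h^2 - 2*h - 1)^2 + (-2*h - 3)/(h^2 - 2*h - 1) = 5*(h^2 + 1)/(h^4 - 4*h^3 + 2*h^2 + 4*h + 1)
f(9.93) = -1.64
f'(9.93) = 0.08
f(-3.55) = -0.05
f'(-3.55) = 0.19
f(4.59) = -3.11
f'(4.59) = 0.93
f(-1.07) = 1.34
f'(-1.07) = 2.05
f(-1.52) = 0.75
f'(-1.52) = 0.87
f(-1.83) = 0.52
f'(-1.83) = 0.60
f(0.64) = 0.71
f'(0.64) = 2.01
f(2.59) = -25.52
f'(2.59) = 138.19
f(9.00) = -1.73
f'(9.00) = 0.11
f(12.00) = -1.50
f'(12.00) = 0.05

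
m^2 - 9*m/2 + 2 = (m - 4)*(m - 1/2)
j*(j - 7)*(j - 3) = j^3 - 10*j^2 + 21*j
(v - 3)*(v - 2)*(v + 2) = v^3 - 3*v^2 - 4*v + 12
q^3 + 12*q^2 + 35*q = q*(q + 5)*(q + 7)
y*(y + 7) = y^2 + 7*y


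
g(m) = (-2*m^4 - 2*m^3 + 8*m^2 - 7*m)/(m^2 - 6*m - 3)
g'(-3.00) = 4.15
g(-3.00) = -0.62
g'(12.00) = -44.37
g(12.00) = -635.65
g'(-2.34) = 2.54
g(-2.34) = 1.56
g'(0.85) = 0.17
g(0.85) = 0.33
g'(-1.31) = 1.20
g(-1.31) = 3.27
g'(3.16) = 22.90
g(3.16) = 17.10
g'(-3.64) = 5.92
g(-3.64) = -3.84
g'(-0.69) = 13.68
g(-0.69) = 5.47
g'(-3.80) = 6.39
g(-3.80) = -4.82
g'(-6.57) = 15.48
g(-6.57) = -34.78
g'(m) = (6 - 2*m)*(-2*m^4 - 2*m^3 + 8*m^2 - 7*m)/(m^2 - 6*m - 3)^2 + (-8*m^3 - 6*m^2 + 16*m - 7)/(m^2 - 6*m - 3) = (-4*m^5 + 34*m^4 + 48*m^3 - 23*m^2 - 48*m + 21)/(m^4 - 12*m^3 + 30*m^2 + 36*m + 9)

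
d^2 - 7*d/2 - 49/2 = (d - 7)*(d + 7/2)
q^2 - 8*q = q*(q - 8)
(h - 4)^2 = h^2 - 8*h + 16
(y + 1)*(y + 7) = y^2 + 8*y + 7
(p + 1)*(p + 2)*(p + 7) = p^3 + 10*p^2 + 23*p + 14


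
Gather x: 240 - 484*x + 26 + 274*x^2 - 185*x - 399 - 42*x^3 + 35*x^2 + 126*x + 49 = -42*x^3 + 309*x^2 - 543*x - 84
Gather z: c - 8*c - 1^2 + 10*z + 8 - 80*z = -7*c - 70*z + 7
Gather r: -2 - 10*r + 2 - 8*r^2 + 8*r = -8*r^2 - 2*r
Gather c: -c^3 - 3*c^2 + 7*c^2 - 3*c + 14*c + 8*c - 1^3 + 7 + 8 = -c^3 + 4*c^2 + 19*c + 14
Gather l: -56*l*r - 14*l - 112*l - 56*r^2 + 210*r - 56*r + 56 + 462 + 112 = l*(-56*r - 126) - 56*r^2 + 154*r + 630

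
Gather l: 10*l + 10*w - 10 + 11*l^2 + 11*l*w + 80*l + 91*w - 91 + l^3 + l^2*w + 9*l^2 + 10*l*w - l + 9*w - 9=l^3 + l^2*(w + 20) + l*(21*w + 89) + 110*w - 110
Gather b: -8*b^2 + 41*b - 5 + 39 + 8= -8*b^2 + 41*b + 42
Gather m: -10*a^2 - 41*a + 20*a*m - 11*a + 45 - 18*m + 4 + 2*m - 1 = -10*a^2 - 52*a + m*(20*a - 16) + 48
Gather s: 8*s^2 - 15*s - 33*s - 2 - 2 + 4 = 8*s^2 - 48*s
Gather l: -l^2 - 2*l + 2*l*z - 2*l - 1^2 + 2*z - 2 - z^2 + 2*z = -l^2 + l*(2*z - 4) - z^2 + 4*z - 3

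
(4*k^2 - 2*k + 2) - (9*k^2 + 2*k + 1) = -5*k^2 - 4*k + 1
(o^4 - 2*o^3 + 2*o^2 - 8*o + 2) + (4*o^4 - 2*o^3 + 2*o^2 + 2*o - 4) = 5*o^4 - 4*o^3 + 4*o^2 - 6*o - 2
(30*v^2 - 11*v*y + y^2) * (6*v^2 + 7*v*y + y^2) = 180*v^4 + 144*v^3*y - 41*v^2*y^2 - 4*v*y^3 + y^4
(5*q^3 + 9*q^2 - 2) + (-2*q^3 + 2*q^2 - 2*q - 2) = 3*q^3 + 11*q^2 - 2*q - 4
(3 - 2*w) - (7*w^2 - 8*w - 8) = -7*w^2 + 6*w + 11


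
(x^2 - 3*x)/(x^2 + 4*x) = (x - 3)/(x + 4)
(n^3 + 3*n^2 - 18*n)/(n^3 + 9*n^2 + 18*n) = (n - 3)/(n + 3)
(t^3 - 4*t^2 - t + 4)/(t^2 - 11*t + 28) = (t^2 - 1)/(t - 7)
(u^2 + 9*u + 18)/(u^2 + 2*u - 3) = (u + 6)/(u - 1)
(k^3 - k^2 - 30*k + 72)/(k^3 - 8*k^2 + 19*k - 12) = (k + 6)/(k - 1)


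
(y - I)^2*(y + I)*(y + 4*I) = y^4 + 3*I*y^3 + 5*y^2 + 3*I*y + 4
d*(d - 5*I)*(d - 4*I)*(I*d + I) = I*d^4 + 9*d^3 + I*d^3 + 9*d^2 - 20*I*d^2 - 20*I*d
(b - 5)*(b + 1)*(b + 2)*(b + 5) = b^4 + 3*b^3 - 23*b^2 - 75*b - 50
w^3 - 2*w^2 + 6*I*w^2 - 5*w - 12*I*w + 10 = (w - 2)*(w + I)*(w + 5*I)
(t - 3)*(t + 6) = t^2 + 3*t - 18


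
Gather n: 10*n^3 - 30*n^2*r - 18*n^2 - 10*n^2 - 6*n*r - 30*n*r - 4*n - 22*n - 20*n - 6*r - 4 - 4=10*n^3 + n^2*(-30*r - 28) + n*(-36*r - 46) - 6*r - 8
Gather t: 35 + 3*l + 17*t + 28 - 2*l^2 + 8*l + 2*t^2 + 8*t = -2*l^2 + 11*l + 2*t^2 + 25*t + 63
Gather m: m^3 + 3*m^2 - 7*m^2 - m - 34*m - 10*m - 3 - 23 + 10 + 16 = m^3 - 4*m^2 - 45*m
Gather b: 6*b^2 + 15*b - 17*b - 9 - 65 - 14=6*b^2 - 2*b - 88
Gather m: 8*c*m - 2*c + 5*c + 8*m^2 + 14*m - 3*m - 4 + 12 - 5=3*c + 8*m^2 + m*(8*c + 11) + 3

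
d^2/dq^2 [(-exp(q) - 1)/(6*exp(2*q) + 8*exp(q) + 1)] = (-36*exp(4*q) - 96*exp(3*q) - 108*exp(2*q) - 32*exp(q) + 7)*exp(q)/(216*exp(6*q) + 864*exp(5*q) + 1260*exp(4*q) + 800*exp(3*q) + 210*exp(2*q) + 24*exp(q) + 1)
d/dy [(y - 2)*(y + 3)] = 2*y + 1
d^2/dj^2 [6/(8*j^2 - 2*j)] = 6*(-4*j*(4*j - 1) + (8*j - 1)^2)/(j^3*(4*j - 1)^3)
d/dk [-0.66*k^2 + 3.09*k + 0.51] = 3.09 - 1.32*k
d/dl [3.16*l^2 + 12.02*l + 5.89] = 6.32*l + 12.02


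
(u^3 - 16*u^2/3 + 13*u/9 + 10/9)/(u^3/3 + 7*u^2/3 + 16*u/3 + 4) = (9*u^3 - 48*u^2 + 13*u + 10)/(3*(u^3 + 7*u^2 + 16*u + 12))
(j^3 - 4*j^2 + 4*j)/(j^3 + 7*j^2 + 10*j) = (j^2 - 4*j + 4)/(j^2 + 7*j + 10)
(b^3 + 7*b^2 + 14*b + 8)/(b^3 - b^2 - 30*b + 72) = (b^3 + 7*b^2 + 14*b + 8)/(b^3 - b^2 - 30*b + 72)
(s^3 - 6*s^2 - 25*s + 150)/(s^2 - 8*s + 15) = (s^2 - s - 30)/(s - 3)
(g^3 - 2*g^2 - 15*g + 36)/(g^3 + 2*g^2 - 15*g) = (g^2 + g - 12)/(g*(g + 5))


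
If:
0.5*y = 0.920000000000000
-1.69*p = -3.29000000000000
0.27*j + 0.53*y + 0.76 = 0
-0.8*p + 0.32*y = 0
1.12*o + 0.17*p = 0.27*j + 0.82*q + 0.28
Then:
No Solution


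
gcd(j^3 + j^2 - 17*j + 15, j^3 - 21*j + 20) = j^2 + 4*j - 5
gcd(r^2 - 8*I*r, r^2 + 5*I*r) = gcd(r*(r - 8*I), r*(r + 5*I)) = r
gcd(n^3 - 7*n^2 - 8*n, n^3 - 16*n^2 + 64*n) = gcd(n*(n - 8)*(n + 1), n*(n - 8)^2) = n^2 - 8*n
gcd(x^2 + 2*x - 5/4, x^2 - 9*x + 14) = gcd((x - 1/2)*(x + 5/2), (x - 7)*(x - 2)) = 1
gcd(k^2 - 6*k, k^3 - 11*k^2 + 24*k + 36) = k - 6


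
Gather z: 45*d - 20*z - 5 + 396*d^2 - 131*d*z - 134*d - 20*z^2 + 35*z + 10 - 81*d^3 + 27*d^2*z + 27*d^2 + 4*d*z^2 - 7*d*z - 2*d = -81*d^3 + 423*d^2 - 91*d + z^2*(4*d - 20) + z*(27*d^2 - 138*d + 15) + 5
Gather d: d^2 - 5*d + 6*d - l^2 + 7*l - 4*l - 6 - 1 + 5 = d^2 + d - l^2 + 3*l - 2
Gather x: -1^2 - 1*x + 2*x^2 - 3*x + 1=2*x^2 - 4*x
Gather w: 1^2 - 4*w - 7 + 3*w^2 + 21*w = 3*w^2 + 17*w - 6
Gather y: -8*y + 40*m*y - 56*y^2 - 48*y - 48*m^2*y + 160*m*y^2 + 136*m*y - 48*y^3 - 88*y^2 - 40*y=-48*y^3 + y^2*(160*m - 144) + y*(-48*m^2 + 176*m - 96)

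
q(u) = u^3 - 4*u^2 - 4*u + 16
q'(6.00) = 56.00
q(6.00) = 64.00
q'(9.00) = 167.00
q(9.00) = 385.00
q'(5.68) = 47.35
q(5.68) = 47.48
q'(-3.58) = 63.09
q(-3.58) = -66.83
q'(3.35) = 2.87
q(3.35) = -4.69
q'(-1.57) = 15.95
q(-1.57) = 8.55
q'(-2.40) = 32.48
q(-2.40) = -11.26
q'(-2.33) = 30.93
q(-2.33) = -9.04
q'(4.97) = 30.34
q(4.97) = 20.08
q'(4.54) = 21.51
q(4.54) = 8.97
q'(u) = 3*u^2 - 8*u - 4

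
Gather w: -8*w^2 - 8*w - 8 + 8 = -8*w^2 - 8*w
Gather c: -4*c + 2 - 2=-4*c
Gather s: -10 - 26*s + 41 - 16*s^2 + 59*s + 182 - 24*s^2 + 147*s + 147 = -40*s^2 + 180*s + 360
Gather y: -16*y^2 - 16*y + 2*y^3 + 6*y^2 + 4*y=2*y^3 - 10*y^2 - 12*y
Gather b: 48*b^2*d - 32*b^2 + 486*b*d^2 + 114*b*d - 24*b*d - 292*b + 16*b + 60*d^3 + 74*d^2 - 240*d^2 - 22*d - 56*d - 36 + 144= b^2*(48*d - 32) + b*(486*d^2 + 90*d - 276) + 60*d^3 - 166*d^2 - 78*d + 108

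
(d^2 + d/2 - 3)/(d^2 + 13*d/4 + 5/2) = 2*(2*d - 3)/(4*d + 5)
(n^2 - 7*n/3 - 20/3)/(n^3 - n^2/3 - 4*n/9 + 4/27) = 9*(3*n^2 - 7*n - 20)/(27*n^3 - 9*n^2 - 12*n + 4)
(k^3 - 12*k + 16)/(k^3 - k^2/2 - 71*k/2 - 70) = 2*(k^2 - 4*k + 4)/(2*k^2 - 9*k - 35)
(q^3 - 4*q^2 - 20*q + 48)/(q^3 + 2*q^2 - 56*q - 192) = (q^2 - 8*q + 12)/(q^2 - 2*q - 48)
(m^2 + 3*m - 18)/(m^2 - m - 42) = (m - 3)/(m - 7)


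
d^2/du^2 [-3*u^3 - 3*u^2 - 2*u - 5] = -18*u - 6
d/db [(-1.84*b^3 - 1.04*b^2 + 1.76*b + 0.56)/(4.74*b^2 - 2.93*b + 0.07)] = (-8.7216*b^4 + 10.7824*b^3 - 5.6816*b^2 - 5.4544*b + 1.764)/(22.4676*b^4 - 27.7764*b^3 + 9.2485*b^2 - 0.4102*b + 0.0049)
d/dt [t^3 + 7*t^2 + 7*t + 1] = 3*t^2 + 14*t + 7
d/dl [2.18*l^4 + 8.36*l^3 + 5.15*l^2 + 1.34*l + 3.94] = 8.72*l^3 + 25.08*l^2 + 10.3*l + 1.34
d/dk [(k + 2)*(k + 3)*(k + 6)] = 3*k^2 + 22*k + 36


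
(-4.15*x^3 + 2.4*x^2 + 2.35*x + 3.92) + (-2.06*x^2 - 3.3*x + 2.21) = -4.15*x^3 + 0.34*x^2 - 0.95*x + 6.13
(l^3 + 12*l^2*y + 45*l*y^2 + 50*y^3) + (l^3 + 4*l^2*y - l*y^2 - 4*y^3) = 2*l^3 + 16*l^2*y + 44*l*y^2 + 46*y^3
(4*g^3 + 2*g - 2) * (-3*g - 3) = -12*g^4 - 12*g^3 - 6*g^2 + 6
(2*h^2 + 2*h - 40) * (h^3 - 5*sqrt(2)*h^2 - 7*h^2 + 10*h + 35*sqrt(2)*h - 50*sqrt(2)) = 2*h^5 - 10*sqrt(2)*h^4 - 12*h^4 - 34*h^3 + 60*sqrt(2)*h^3 + 170*sqrt(2)*h^2 + 300*h^2 - 1500*sqrt(2)*h - 400*h + 2000*sqrt(2)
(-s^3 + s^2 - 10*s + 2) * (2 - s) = s^4 - 3*s^3 + 12*s^2 - 22*s + 4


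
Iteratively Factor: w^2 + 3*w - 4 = (w - 1)*(w + 4)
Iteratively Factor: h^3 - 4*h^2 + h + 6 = (h + 1)*(h^2 - 5*h + 6) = (h - 3)*(h + 1)*(h - 2)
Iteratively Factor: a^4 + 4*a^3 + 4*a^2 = (a)*(a^3 + 4*a^2 + 4*a) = a*(a + 2)*(a^2 + 2*a) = a*(a + 2)^2*(a)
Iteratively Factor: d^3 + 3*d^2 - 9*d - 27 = (d - 3)*(d^2 + 6*d + 9) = (d - 3)*(d + 3)*(d + 3)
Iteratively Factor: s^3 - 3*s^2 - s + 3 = (s + 1)*(s^2 - 4*s + 3) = (s - 1)*(s + 1)*(s - 3)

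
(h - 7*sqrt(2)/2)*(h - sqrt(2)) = h^2 - 9*sqrt(2)*h/2 + 7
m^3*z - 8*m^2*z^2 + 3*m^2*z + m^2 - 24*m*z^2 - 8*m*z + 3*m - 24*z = (m + 3)*(m - 8*z)*(m*z + 1)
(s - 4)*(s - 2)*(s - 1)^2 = s^4 - 8*s^3 + 21*s^2 - 22*s + 8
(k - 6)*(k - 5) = k^2 - 11*k + 30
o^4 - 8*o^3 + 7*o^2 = o^2*(o - 7)*(o - 1)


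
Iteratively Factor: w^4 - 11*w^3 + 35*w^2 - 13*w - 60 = (w - 5)*(w^3 - 6*w^2 + 5*w + 12) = (w - 5)*(w + 1)*(w^2 - 7*w + 12) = (w - 5)*(w - 4)*(w + 1)*(w - 3)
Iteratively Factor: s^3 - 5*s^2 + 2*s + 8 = (s - 4)*(s^2 - s - 2) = (s - 4)*(s - 2)*(s + 1)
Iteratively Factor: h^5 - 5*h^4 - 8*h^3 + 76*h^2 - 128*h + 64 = (h - 2)*(h^4 - 3*h^3 - 14*h^2 + 48*h - 32) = (h - 4)*(h - 2)*(h^3 + h^2 - 10*h + 8) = (h - 4)*(h - 2)^2*(h^2 + 3*h - 4) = (h - 4)*(h - 2)^2*(h - 1)*(h + 4)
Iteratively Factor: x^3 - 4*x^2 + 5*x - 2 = (x - 1)*(x^2 - 3*x + 2) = (x - 2)*(x - 1)*(x - 1)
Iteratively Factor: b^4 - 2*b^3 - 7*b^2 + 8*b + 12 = (b + 2)*(b^3 - 4*b^2 + b + 6) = (b - 2)*(b + 2)*(b^2 - 2*b - 3) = (b - 2)*(b + 1)*(b + 2)*(b - 3)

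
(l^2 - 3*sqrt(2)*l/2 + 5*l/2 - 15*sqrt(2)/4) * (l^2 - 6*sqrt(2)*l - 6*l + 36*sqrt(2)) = l^4 - 15*sqrt(2)*l^3/2 - 7*l^3/2 + 3*l^2 + 105*sqrt(2)*l^2/4 - 63*l + 225*sqrt(2)*l/2 - 270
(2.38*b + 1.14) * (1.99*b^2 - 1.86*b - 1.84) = 4.7362*b^3 - 2.1582*b^2 - 6.4996*b - 2.0976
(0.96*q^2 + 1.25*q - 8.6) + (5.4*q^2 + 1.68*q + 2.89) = 6.36*q^2 + 2.93*q - 5.71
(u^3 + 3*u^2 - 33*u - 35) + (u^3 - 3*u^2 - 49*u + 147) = 2*u^3 - 82*u + 112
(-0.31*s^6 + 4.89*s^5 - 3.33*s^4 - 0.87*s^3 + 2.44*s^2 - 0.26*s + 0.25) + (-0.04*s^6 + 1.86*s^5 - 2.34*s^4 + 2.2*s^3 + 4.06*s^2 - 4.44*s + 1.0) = -0.35*s^6 + 6.75*s^5 - 5.67*s^4 + 1.33*s^3 + 6.5*s^2 - 4.7*s + 1.25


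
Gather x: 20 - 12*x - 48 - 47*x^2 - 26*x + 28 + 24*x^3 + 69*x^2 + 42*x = 24*x^3 + 22*x^2 + 4*x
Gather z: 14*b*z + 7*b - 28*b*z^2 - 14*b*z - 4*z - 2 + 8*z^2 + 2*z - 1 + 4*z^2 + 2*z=7*b + z^2*(12 - 28*b) - 3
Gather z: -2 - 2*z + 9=7 - 2*z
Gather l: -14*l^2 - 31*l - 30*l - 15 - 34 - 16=-14*l^2 - 61*l - 65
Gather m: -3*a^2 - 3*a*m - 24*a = -3*a^2 - 3*a*m - 24*a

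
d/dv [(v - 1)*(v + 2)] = 2*v + 1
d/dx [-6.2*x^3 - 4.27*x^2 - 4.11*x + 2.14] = -18.6*x^2 - 8.54*x - 4.11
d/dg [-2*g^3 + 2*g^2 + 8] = 2*g*(2 - 3*g)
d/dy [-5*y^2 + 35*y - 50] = 35 - 10*y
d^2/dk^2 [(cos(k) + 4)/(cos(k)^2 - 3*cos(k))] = (-19*sin(k)^4/cos(k)^3 + sin(k)^2 + 37 - 50/cos(k) - 72/cos(k)^2 + 91/cos(k)^3)/(cos(k) - 3)^3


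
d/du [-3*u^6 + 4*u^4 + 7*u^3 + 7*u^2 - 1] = u*(-18*u^4 + 16*u^2 + 21*u + 14)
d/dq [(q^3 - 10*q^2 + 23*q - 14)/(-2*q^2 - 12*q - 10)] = (-q^4 - 12*q^3 + 68*q^2 + 72*q - 199)/(2*(q^4 + 12*q^3 + 46*q^2 + 60*q + 25))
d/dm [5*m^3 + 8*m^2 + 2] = m*(15*m + 16)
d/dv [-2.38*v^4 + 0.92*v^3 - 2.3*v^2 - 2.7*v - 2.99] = -9.52*v^3 + 2.76*v^2 - 4.6*v - 2.7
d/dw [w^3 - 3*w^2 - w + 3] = 3*w^2 - 6*w - 1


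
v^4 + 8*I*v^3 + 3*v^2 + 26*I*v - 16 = (v - 2*I)*(v + I)^2*(v + 8*I)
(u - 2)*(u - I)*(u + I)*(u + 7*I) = u^4 - 2*u^3 + 7*I*u^3 + u^2 - 14*I*u^2 - 2*u + 7*I*u - 14*I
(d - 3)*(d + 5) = d^2 + 2*d - 15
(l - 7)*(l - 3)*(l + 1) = l^3 - 9*l^2 + 11*l + 21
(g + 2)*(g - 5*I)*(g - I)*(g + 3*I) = g^4 + 2*g^3 - 3*I*g^3 + 13*g^2 - 6*I*g^2 + 26*g - 15*I*g - 30*I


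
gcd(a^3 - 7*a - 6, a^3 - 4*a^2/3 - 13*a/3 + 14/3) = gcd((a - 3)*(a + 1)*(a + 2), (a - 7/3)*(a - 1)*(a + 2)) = a + 2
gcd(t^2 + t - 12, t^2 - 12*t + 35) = 1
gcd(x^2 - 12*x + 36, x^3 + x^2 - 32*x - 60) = x - 6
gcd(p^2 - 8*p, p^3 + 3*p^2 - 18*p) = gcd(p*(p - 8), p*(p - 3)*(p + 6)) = p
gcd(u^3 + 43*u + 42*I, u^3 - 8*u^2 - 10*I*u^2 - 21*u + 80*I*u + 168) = u - 7*I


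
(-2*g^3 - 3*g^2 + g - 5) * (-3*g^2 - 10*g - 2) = 6*g^5 + 29*g^4 + 31*g^3 + 11*g^2 + 48*g + 10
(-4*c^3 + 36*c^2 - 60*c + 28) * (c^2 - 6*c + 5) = -4*c^5 + 60*c^4 - 296*c^3 + 568*c^2 - 468*c + 140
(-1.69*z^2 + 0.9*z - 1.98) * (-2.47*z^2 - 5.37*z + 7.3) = 4.1743*z^4 + 6.8523*z^3 - 12.2794*z^2 + 17.2026*z - 14.454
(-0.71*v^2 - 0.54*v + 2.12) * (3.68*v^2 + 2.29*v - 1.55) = -2.6128*v^4 - 3.6131*v^3 + 7.6655*v^2 + 5.6918*v - 3.286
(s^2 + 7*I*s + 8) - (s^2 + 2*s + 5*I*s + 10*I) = -2*s + 2*I*s + 8 - 10*I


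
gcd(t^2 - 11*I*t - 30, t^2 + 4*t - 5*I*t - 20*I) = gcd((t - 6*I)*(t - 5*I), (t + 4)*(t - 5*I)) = t - 5*I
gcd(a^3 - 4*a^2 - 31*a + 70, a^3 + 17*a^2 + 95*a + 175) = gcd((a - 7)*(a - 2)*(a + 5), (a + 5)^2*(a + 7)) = a + 5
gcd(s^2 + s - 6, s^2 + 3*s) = s + 3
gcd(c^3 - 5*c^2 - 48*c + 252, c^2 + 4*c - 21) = c + 7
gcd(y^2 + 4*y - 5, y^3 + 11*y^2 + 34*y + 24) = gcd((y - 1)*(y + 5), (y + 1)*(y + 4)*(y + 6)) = 1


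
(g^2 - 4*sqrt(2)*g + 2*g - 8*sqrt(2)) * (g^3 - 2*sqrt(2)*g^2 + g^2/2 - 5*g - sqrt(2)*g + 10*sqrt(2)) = g^5 - 6*sqrt(2)*g^4 + 5*g^4/2 - 15*sqrt(2)*g^3 + 12*g^3 + 30*g^2 + 24*sqrt(2)*g^2 - 64*g + 60*sqrt(2)*g - 160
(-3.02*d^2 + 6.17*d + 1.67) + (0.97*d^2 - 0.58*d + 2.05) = -2.05*d^2 + 5.59*d + 3.72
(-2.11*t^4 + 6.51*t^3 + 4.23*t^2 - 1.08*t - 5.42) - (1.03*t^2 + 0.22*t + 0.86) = -2.11*t^4 + 6.51*t^3 + 3.2*t^2 - 1.3*t - 6.28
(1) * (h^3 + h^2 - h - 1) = h^3 + h^2 - h - 1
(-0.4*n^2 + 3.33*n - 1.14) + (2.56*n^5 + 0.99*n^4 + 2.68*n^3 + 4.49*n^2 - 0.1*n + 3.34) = 2.56*n^5 + 0.99*n^4 + 2.68*n^3 + 4.09*n^2 + 3.23*n + 2.2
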